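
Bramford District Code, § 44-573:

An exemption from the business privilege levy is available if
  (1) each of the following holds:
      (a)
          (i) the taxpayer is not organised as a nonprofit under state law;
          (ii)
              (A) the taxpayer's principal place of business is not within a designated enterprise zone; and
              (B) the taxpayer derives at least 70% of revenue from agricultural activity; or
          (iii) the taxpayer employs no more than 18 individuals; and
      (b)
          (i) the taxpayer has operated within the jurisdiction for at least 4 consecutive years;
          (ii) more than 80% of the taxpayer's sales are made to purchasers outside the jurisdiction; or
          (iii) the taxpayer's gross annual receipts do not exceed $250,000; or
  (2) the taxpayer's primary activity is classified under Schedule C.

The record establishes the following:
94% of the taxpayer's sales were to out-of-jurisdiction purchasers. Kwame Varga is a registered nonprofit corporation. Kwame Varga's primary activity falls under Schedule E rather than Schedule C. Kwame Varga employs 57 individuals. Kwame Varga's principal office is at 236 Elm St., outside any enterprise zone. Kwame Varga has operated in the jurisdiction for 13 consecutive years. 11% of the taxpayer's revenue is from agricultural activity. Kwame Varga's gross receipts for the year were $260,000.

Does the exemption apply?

(i) not (nonprofit) — not met.
(A) not (in enterprise zone) — holds.
(B) ≥70% agricultural — fails.
So (ii) is not satisfied (T AND F).
(iii) ≤ 18 employees — not met.
(a) = F OR F OR F = false.
(i) ≥ 4 yrs in jurisdiction — satisfied.
(ii) >80% out-of-jur. sales — holds.
(iii) receipts ≤ $250,000 — not satisfied.
So (b) is satisfied (T OR T OR F).
So (1) is not satisfied (F AND T).
(2) Schedule C activity — not met.
Overall = F OR F = false.

No — not exempt.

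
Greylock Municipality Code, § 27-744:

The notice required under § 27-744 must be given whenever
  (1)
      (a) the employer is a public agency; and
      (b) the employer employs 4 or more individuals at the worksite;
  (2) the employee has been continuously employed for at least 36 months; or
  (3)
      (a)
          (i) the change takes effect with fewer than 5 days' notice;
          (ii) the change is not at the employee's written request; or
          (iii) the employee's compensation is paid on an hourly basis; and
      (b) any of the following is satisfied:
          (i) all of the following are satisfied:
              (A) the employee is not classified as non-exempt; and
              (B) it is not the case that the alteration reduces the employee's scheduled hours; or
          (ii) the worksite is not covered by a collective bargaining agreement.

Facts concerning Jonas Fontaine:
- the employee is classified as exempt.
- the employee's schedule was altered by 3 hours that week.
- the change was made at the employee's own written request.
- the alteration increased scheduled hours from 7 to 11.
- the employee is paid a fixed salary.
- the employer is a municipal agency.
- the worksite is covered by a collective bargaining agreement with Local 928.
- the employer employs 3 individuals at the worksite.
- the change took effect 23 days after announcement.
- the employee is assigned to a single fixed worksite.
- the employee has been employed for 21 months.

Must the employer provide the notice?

No — not required.

(a) public agency — holds.
(b) ≥ 4 at site — not satisfied.
So (1) is not satisfied (T AND F).
(2) tenure ≥ 36 mo. — not met.
(i) < 5 days' notice — not met.
(ii) not employee-requested — not satisfied.
(iii) hourly-paid — not satisfied.
(a) = F OR F OR F = false.
(A) not (non-exempt) — satisfied.
(B) not (hours reduced) — satisfied.
So (i) is satisfied (T AND T).
(ii) no CBA — not satisfied.
So (b) is satisfied (T OR F).
(3) = F AND T = false.
Overall = F OR F OR F = false.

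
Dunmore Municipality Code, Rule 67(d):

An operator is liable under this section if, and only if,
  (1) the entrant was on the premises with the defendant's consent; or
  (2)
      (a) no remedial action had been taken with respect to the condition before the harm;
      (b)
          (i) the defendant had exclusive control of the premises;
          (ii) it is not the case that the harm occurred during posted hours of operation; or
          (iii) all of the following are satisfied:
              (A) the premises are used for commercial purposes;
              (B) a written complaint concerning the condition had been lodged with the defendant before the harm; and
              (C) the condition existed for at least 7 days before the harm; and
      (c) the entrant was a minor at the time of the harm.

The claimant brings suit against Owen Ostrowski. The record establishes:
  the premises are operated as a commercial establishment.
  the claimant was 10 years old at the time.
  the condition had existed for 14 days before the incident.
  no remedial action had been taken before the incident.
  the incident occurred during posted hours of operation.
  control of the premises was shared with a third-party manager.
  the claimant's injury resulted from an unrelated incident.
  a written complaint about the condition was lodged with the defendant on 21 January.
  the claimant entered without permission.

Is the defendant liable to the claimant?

Yes — liable.

(1) consent to enter — fails.
(a) no remedial action — satisfied.
(i) exclusive control — fails.
(ii) not (during posted hours) — not satisfied.
(A) commercial use — holds.
(B) complaint lodged — met.
(C) condition ≥7 days old — satisfied.
So (iii) is satisfied (T AND T AND T).
So (b) is satisfied (F OR F OR T).
(c) entrant a minor — met.
(2) = T AND T AND T = true.
Overall = F OR T = true.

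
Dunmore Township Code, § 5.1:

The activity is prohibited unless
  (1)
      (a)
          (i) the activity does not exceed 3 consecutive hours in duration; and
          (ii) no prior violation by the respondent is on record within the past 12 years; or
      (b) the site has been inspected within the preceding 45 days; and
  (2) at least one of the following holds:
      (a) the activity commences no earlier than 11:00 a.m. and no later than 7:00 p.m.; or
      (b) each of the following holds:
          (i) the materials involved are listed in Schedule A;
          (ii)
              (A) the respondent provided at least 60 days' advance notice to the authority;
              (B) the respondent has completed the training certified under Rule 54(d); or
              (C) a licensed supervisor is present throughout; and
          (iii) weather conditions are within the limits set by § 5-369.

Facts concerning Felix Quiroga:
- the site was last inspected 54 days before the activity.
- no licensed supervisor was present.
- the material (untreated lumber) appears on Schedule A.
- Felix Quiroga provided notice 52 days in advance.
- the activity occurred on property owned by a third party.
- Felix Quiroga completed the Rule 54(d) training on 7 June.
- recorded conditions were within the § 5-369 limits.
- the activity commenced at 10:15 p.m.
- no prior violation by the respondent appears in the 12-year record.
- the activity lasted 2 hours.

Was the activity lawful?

Yes — lawful.

(i) ≤ 3 hrs duration — met.
(ii) no prior violation — met.
(a): T AND T → true.
(b) site inspected — fails.
(1): T OR F → true.
(a) start within hours — fails.
(i) Schedule A material — met.
(A) ≥60 days' notice — not satisfied.
(B) training certified — satisfied.
(C) supervisor present — not met.
So (ii) is satisfied (F OR T OR F).
(iii) weather ok — met.
(b): T AND T AND T → true.
(2) = F OR T = true.
So Overall is satisfied (T AND T).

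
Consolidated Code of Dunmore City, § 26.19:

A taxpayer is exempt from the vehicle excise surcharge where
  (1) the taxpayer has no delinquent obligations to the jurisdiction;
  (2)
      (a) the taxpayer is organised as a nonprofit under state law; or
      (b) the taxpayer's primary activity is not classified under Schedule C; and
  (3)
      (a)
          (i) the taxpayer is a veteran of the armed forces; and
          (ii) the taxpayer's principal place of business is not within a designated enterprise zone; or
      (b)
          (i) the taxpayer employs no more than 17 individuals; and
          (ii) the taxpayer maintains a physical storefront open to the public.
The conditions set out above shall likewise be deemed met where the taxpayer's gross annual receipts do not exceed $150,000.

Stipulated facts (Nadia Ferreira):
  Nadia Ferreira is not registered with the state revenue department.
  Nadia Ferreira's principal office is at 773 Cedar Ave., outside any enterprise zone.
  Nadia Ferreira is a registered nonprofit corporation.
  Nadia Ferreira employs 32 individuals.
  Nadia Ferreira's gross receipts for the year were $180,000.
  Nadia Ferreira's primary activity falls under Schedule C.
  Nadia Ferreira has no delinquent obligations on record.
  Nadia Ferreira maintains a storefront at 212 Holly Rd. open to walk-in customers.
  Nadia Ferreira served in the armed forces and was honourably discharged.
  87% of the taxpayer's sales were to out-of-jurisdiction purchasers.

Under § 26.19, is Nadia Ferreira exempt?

Yes — exempt.

(1) no delinquency — met.
(a) nonprofit — met.
(b) not (Schedule C activity) — not met.
(2): T OR F → true.
(i) veteran — met.
(ii) not (in enterprise zone) — satisfied.
(a) = T AND T = true.
(i) ≤ 17 employees — fails.
(ii) has storefront — met.
So (b) is not satisfied (F AND T).
(3) = T OR F = true.
Overall: T AND T AND T → true.
Exception (receipts ≤ $150,000) — not satisfied.
Result: main true OR exception false → true.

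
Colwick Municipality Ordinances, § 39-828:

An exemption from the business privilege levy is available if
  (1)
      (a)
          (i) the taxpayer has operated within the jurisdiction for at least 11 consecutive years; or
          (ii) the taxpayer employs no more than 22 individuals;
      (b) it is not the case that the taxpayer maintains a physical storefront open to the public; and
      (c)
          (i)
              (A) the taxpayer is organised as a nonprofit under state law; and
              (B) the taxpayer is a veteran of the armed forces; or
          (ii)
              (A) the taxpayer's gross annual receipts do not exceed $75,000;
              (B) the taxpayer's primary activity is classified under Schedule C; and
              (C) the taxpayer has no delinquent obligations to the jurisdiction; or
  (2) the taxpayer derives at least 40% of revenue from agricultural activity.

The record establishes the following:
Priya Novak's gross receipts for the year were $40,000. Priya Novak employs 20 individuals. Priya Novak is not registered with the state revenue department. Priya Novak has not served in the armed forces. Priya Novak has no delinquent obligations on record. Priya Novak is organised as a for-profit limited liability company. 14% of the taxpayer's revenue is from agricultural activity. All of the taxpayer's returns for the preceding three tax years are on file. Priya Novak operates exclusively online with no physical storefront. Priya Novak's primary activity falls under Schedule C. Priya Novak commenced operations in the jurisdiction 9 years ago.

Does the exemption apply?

(i) ≥ 11 yrs in jurisdiction — not met.
(ii) ≤ 22 employees — holds.
So (a) is satisfied (F OR T).
(b) not (has storefront) — met.
(A) nonprofit — not satisfied.
(B) veteran — fails.
(i): F AND F → false.
(A) receipts ≤ $75,000 — holds.
(B) Schedule C activity — satisfied.
(C) no delinquency — holds.
So (ii) is satisfied (T AND T AND T).
(c) = F OR T = true.
(1) = T AND T AND T = true.
(2) ≥40% agricultural — not satisfied.
Overall: T OR F → true.

Yes — exempt.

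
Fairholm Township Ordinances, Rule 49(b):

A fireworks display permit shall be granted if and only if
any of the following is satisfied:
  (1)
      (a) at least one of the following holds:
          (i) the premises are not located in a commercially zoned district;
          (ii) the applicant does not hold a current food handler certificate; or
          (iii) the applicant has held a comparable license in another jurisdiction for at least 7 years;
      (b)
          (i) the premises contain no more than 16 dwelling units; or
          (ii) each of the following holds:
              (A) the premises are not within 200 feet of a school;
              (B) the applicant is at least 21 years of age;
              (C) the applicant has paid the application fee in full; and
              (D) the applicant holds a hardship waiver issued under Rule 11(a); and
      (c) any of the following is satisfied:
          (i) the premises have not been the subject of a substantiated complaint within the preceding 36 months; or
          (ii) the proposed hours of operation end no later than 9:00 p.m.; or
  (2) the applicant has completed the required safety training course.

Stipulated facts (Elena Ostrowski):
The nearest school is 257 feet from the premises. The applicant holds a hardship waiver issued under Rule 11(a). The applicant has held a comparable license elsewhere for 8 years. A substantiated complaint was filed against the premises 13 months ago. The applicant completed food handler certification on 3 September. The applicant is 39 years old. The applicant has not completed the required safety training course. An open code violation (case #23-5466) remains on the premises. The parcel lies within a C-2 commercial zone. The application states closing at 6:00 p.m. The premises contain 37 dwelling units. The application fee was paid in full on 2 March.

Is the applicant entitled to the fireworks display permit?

(i) not (commercially zoned) — not met.
(ii) not (food handler cert.) — fails.
(iii) prior license ≥ 7 yr — met.
So (a) is satisfied (F OR F OR T).
(i) ≤ 16 units — not satisfied.
(A) ≥200 ft from school — satisfied.
(B) age ≥ 21 — holds.
(C) fee paid — satisfied.
(D) hardship waiver — holds.
(ii) = T AND T AND T AND T = true.
(b): F OR T → true.
(i) no complaint in 36 mo. — not satisfied.
(ii) closes by 9 p.m. — satisfied.
(c) = F OR T = true.
(1) = T AND T AND T = true.
(2) safety training — not met.
Overall = T OR F = true.

Yes — granted.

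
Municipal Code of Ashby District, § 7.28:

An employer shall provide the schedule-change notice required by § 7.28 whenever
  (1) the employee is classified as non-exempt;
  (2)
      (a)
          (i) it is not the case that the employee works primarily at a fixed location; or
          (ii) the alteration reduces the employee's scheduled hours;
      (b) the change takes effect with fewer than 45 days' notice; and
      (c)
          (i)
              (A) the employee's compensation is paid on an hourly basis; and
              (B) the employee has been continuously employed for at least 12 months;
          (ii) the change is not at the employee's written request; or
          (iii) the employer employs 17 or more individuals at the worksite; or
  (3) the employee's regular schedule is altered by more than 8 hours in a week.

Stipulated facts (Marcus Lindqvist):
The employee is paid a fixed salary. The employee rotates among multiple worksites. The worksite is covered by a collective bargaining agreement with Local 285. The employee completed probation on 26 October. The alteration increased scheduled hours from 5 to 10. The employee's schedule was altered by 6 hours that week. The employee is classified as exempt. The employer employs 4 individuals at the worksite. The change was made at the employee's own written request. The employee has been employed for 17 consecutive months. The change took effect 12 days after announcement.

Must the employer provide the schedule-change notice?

No — not required.

(1) non-exempt — not met.
(i) not (fixed location) — satisfied.
(ii) hours reduced — not met.
(a): T OR F → true.
(b) < 45 days' notice — satisfied.
(A) hourly-paid — not satisfied.
(B) tenure ≥ 12 mo. — met.
(i) = F AND T = false.
(ii) not employee-requested — fails.
(iii) ≥ 17 at site — fails.
(c) = F OR F OR F = false.
(2) = T AND T AND F = false.
(3) schedule shift > 8h — not met.
Overall: F OR F OR F → false.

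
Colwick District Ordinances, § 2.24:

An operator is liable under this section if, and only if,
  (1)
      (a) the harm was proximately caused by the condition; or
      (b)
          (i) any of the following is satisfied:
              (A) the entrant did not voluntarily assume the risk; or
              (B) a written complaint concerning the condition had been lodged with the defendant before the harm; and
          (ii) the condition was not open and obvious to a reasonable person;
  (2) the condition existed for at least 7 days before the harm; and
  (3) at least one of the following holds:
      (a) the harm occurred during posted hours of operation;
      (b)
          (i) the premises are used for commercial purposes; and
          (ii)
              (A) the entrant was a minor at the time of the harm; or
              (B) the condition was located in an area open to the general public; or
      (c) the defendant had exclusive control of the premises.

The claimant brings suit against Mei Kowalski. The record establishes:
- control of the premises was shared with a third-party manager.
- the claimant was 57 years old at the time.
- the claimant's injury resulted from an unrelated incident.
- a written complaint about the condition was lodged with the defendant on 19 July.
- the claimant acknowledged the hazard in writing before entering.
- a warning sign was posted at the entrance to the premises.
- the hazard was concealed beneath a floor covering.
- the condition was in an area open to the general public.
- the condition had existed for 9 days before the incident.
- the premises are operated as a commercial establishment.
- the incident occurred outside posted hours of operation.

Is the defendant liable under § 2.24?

(a) proximate cause — fails.
(A) no assumed risk — not met.
(B) complaint lodged — met.
(i) = F OR T = true.
(ii) not open/obvious — satisfied.
(b): T AND T → true.
So (1) is satisfied (F OR T).
(2) condition ≥7 days old — satisfied.
(a) during posted hours — not met.
(i) commercial use — holds.
(A) entrant a minor — fails.
(B) public area — met.
(ii): F OR T → true.
(b): T AND T → true.
(c) exclusive control — fails.
So (3) is satisfied (F OR T OR F).
Overall: T AND T AND T → true.

Yes — liable.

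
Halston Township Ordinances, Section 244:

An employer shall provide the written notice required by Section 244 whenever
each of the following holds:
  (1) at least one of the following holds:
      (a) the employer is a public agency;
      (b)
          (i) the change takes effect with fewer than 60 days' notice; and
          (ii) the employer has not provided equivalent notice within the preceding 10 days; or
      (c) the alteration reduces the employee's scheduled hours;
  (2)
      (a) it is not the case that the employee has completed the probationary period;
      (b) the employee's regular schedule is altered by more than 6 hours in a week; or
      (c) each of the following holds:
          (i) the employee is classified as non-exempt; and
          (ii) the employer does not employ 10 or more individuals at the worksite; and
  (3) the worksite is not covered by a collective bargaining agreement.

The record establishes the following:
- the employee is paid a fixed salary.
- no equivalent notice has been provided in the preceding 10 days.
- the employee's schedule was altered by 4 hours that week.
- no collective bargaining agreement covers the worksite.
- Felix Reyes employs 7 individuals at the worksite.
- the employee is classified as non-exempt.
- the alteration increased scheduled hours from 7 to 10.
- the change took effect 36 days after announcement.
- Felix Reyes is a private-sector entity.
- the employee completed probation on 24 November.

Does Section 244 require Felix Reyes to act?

Yes — required.

(a) public agency — fails.
(i) < 60 days' notice — met.
(ii) no recent notice — met.
(b) = T AND T = true.
(c) hours reduced — not met.
(1) = F OR T OR F = true.
(a) not (past probation) — fails.
(b) schedule shift > 6h — fails.
(i) non-exempt — satisfied.
(ii) not (≥ 10 at site) — satisfied.
(c): T AND T → true.
So (2) is satisfied (F OR F OR T).
(3) no CBA — holds.
Overall: T AND T AND T → true.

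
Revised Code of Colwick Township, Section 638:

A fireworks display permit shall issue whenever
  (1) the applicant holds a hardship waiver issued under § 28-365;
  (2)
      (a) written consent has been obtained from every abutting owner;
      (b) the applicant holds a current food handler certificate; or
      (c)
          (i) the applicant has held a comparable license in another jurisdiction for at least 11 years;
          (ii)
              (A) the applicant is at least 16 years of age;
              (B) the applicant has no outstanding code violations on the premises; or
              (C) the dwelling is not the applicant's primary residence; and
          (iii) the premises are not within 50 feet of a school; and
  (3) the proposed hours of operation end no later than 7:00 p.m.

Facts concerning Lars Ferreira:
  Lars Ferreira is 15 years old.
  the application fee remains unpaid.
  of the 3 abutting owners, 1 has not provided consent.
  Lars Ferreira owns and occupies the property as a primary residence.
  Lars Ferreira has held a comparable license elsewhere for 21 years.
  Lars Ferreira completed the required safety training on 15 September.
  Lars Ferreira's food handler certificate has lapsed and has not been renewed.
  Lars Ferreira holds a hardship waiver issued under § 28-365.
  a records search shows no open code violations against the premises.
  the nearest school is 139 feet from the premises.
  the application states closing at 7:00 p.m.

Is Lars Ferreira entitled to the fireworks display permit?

Yes — granted.

(1) hardship waiver — satisfied.
(a) all abutters consent — not satisfied.
(b) food handler cert. — not satisfied.
(i) prior license ≥ 11 yr — holds.
(A) age ≥ 16 — not met.
(B) no code violations — met.
(C) not (primary residence) — not satisfied.
So (ii) is satisfied (F OR T OR F).
(iii) ≥50 ft from school — met.
So (c) is satisfied (T AND T AND T).
(2) = F OR F OR T = true.
(3) closes by 7 p.m. — met.
So Overall is satisfied (T AND T AND T).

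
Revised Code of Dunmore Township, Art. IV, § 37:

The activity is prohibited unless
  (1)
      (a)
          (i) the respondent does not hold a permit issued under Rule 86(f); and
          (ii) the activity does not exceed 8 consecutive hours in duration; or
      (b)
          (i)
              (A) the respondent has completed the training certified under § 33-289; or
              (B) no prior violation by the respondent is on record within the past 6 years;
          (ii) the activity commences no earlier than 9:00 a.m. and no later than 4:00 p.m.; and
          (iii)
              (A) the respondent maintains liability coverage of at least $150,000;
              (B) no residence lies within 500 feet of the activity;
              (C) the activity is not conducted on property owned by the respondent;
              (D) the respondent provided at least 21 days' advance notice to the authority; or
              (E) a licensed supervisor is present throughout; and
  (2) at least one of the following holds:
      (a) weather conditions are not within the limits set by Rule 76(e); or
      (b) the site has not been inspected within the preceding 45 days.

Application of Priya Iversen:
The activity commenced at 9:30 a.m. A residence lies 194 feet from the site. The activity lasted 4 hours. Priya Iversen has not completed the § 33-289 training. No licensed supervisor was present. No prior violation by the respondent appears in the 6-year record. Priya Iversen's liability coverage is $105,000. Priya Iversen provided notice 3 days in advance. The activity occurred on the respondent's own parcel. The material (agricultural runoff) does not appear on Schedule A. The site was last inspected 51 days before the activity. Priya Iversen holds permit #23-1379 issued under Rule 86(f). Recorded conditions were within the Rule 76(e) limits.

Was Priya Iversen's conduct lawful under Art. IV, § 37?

No — unlawful.

(i) not (holds permit) — fails.
(ii) ≤ 8 hrs duration — met.
So (a) is not satisfied (F AND T).
(A) training certified — not satisfied.
(B) no prior violation — satisfied.
So (i) is satisfied (F OR T).
(ii) start within hours — met.
(A) coverage ≥ $150,000 — not met.
(B) no residence in 500 ft — not met.
(C) not (own property) — fails.
(D) ≥21 days' notice — not satisfied.
(E) supervisor present — not satisfied.
(iii) = F OR F OR F OR F OR F = false.
(b): T AND T AND F → false.
(1): F OR F → false.
(a) not (weather ok) — fails.
(b) not (site inspected) — satisfied.
(2) = F OR T = true.
So Overall is not satisfied (F AND T).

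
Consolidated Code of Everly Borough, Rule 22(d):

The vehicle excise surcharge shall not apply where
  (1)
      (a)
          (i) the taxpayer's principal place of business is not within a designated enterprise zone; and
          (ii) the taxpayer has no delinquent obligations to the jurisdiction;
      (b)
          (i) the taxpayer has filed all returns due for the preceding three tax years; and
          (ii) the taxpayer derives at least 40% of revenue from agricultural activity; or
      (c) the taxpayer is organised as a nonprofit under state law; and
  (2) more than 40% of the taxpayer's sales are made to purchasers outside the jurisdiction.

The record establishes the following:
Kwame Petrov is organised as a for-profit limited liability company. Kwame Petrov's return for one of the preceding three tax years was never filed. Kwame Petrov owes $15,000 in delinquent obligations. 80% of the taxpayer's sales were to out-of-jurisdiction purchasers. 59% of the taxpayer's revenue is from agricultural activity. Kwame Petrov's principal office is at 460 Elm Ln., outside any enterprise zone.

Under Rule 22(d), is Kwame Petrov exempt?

No — not exempt.

(i) not (in enterprise zone) — holds.
(ii) no delinquency — not satisfied.
(a): T AND F → false.
(i) returns current — fails.
(ii) ≥40% agricultural — met.
(b): F AND T → false.
(c) nonprofit — not satisfied.
(1): F OR F OR F → false.
(2) >40% out-of-jur. sales — met.
So Overall is not satisfied (F AND T).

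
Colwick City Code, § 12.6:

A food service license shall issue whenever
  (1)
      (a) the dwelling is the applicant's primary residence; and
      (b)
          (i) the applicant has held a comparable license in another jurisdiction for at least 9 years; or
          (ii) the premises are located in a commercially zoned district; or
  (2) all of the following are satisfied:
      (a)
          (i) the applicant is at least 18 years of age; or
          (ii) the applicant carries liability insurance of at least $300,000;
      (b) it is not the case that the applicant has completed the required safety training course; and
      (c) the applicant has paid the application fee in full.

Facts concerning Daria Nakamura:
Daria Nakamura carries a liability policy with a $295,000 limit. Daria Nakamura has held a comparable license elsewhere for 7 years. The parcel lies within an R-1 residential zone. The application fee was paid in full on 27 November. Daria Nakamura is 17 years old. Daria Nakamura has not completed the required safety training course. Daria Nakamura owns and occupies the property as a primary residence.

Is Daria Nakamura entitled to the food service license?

No — denied.

(a) primary residence — holds.
(i) prior license ≥ 9 yr — not satisfied.
(ii) commercially zoned — not met.
(b): F OR F → false.
(1): T AND F → false.
(i) age ≥ 18 — not satisfied.
(ii) insurance ≥ $300,000 — not satisfied.
(a): F OR F → false.
(b) not (safety training) — holds.
(c) fee paid — met.
(2): F AND T AND T → false.
So Overall is not satisfied (F OR F).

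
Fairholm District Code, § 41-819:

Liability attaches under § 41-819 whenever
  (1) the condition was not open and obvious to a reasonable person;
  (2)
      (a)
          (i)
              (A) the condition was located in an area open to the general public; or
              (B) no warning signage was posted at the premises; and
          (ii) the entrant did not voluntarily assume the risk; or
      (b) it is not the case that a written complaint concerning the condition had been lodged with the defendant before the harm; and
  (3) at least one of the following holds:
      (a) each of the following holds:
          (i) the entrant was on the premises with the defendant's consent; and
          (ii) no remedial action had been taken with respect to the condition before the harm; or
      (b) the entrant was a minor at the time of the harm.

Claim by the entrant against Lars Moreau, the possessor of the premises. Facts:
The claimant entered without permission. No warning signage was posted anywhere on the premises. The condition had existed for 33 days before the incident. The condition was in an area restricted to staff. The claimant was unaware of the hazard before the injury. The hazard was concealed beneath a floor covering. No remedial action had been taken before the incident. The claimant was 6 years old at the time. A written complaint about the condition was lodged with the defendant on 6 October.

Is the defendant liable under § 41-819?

(1) not open/obvious — met.
(A) public area — not satisfied.
(B) no signage posted — satisfied.
(i): F OR T → true.
(ii) no assumed risk — met.
(a): T AND T → true.
(b) not (complaint lodged) — fails.
(2): T OR F → true.
(i) consent to enter — not met.
(ii) no remedial action — holds.
So (a) is not satisfied (F AND T).
(b) entrant a minor — met.
(3) = F OR T = true.
Overall: T AND T AND T → true.

Yes — liable.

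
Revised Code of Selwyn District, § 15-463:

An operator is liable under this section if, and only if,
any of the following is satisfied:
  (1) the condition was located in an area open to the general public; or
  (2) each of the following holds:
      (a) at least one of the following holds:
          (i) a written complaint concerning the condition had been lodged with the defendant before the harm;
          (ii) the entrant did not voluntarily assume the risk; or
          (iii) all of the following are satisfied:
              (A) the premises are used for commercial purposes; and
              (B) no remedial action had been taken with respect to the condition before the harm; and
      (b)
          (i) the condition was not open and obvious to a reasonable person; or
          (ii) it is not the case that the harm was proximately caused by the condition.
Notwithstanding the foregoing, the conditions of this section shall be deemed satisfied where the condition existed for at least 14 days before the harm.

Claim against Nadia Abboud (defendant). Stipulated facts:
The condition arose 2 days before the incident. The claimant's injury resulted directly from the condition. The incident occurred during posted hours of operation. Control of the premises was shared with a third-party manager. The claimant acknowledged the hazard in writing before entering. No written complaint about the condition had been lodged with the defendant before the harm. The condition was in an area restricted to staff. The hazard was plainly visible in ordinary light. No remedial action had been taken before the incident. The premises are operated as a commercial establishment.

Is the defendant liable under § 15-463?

(1) public area — not met.
(i) complaint lodged — not satisfied.
(ii) no assumed risk — fails.
(A) commercial use — met.
(B) no remedial action — holds.
(iii) = T AND T = true.
(a) = F OR F OR T = true.
(i) not open/obvious — fails.
(ii) not (proximate cause) — fails.
(b) = F OR F = false.
(2) = T AND F = false.
Overall: F OR F → false.
Exception (condition ≥14 days old) — not satisfied.
Result: main false OR exception false → false.

No — not liable.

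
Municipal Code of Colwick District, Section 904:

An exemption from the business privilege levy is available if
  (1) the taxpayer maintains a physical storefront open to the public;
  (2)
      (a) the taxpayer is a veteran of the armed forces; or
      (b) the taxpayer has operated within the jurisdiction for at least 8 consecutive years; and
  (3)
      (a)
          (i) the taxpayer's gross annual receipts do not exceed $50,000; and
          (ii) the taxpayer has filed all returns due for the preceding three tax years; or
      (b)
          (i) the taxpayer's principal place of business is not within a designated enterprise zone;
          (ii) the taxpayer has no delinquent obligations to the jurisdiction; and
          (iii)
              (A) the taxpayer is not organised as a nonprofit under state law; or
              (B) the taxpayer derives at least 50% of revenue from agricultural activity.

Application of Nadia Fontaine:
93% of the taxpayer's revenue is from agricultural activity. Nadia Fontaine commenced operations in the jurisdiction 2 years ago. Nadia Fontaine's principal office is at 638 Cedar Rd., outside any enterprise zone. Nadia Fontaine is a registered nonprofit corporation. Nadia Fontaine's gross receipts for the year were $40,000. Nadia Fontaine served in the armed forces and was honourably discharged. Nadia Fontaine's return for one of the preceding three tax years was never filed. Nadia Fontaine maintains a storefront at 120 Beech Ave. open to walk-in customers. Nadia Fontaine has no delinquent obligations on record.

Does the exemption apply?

Yes — exempt.

(1) has storefront — satisfied.
(a) veteran — satisfied.
(b) ≥ 8 yrs in jurisdiction — fails.
So (2) is satisfied (T OR F).
(i) receipts ≤ $50,000 — holds.
(ii) returns current — fails.
(a): T AND F → false.
(i) not (in enterprise zone) — satisfied.
(ii) no delinquency — satisfied.
(A) not (nonprofit) — not met.
(B) ≥50% agricultural — satisfied.
(iii) = F OR T = true.
So (b) is satisfied (T AND T AND T).
(3) = F OR T = true.
So Overall is satisfied (T AND T AND T).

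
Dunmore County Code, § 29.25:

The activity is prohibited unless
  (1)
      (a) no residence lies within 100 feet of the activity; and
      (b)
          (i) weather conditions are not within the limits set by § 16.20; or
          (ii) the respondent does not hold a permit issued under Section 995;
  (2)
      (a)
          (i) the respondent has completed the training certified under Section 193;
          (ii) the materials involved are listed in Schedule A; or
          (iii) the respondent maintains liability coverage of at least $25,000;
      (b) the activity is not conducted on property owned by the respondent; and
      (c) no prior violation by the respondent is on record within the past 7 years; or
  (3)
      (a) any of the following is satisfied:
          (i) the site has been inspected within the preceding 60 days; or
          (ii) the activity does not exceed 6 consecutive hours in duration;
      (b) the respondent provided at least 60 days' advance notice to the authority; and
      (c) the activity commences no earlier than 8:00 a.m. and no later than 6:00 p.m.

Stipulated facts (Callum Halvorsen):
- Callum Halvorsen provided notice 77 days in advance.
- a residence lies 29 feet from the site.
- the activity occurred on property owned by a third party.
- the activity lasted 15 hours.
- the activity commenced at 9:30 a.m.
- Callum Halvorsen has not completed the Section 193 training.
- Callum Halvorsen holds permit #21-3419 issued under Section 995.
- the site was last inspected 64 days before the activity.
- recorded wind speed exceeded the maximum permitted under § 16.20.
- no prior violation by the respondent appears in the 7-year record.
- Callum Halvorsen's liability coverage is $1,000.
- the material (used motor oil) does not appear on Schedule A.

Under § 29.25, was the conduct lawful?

No — unlawful.

(a) no residence in 100 ft — not satisfied.
(i) not (weather ok) — satisfied.
(ii) not (holds permit) — not satisfied.
(b): T OR F → true.
(1): F AND T → false.
(i) training certified — not met.
(ii) Schedule A material — fails.
(iii) coverage ≥ $25,000 — not satisfied.
(a): F OR F OR F → false.
(b) not (own property) — satisfied.
(c) no prior violation — holds.
So (2) is not satisfied (F AND T AND T).
(i) site inspected — fails.
(ii) ≤ 6 hrs duration — fails.
(a) = F OR F = false.
(b) ≥60 days' notice — satisfied.
(c) start within hours — holds.
(3): F AND T AND T → false.
Overall: F OR F OR F → false.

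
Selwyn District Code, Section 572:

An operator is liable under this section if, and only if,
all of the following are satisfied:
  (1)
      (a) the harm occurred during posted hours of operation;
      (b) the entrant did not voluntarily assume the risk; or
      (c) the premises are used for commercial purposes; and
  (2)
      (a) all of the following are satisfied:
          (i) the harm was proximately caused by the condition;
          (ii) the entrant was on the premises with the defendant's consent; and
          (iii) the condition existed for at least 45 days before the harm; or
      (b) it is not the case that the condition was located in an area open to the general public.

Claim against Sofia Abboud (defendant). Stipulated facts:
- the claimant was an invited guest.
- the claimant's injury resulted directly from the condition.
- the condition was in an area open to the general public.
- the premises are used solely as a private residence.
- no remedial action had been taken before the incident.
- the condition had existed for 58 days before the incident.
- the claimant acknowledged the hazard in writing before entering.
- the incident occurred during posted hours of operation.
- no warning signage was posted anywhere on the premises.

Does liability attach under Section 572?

Yes — liable.

(a) during posted hours — holds.
(b) no assumed risk — not satisfied.
(c) commercial use — not met.
(1) = T OR F OR F = true.
(i) proximate cause — met.
(ii) consent to enter — holds.
(iii) condition ≥45 days old — met.
(a): T AND T AND T → true.
(b) not (public area) — fails.
So (2) is satisfied (T OR F).
Overall = T AND T = true.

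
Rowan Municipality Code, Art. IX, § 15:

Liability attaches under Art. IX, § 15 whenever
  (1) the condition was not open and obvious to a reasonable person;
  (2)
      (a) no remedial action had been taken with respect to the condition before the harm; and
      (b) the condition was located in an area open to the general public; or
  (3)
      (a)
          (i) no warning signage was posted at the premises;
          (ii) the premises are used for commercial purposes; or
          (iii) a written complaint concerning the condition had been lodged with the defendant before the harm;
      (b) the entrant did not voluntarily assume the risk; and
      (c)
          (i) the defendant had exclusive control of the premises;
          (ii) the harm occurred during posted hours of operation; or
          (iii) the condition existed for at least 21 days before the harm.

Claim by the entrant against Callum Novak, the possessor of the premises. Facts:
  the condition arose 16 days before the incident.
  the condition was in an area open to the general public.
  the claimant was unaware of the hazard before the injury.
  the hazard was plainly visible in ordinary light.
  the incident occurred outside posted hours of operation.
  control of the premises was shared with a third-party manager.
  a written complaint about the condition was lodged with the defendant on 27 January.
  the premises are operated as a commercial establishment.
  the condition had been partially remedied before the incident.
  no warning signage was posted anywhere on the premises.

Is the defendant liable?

(1) not open/obvious — not met.
(a) no remedial action — fails.
(b) public area — holds.
(2): F AND T → false.
(i) no signage posted — met.
(ii) commercial use — met.
(iii) complaint lodged — met.
So (a) is satisfied (T OR T OR T).
(b) no assumed risk — holds.
(i) exclusive control — not satisfied.
(ii) during posted hours — not satisfied.
(iii) condition ≥21 days old — not satisfied.
(c) = F OR F OR F = false.
(3): T AND T AND F → false.
So Overall is not satisfied (F OR F OR F).

No — not liable.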